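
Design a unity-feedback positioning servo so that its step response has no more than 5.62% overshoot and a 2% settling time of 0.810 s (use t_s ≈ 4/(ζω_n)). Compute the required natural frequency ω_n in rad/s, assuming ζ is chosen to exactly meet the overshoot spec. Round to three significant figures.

ω_n ≈ 7.31 rad/s

Inverting the overshoot relation: ζ = |ln 0.0562|/√(π² + ln²0.0562) = 0.676.
From t_s ≈ 4/(ζω_n): ω_n = 4/(ζ·t_s) = 4/(0.676·0.810) = 7.31 rad/s.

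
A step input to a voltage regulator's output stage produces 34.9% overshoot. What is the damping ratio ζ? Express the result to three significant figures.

Inverting the overshoot relation: ζ = |ln 0.349|/√(π² + ln²0.349) = 0.318.

ζ ≈ 0.318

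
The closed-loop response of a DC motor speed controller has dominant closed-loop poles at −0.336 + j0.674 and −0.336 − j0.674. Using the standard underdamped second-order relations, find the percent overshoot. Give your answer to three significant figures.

The poles are at −σ ± jω_d with σ = 0.336 and ω_d = 0.674, so ω_n = √(σ²+ω_d²) = 0.753 rad/s and ζ = σ/ω_n = 0.446.
%OS = 100 e^{−πζ/√(1−ζ²)} with ζ = 0.446 gives 20.9%.

%OS ≈ 20.9%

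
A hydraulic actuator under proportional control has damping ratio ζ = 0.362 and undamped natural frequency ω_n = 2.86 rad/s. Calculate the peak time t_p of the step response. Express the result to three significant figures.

t_p ≈ 1.18 s

The damped frequency is ω_d = ω_n√(1−ζ²) = 2.86·√(1−0.131) = 2.67 rad/s.
Peak time t_p = π/ω_d = π/2.67 = 1.18 s.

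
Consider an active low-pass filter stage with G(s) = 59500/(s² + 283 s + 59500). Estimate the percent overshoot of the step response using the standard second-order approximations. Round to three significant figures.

%OS ≈ 10.7%

Comparing the denominator to s² + 2ζω_n s + ω_n²: ω_n = √59500 = 244 rad/s, and 2ζω_n = 283 so ζ = 283/(2·244) = 0.580.
Overshoot: exp(−π·0.580/√(1−0.580²)) = 0.107, i.e. 10.7%.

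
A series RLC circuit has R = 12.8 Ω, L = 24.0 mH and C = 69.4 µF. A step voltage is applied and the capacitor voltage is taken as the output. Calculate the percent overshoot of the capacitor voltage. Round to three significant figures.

For a series RLC circuit (capacitor voltage as output), ω_n = 1/√(LC) = 1/√(24.0 mH · 69.4 µF) = 775 rad/s.
ζ = (R/2)·√(C/L) = (12.8/2)·√(69.4 µF/24.0 mH) = 0.344.
Overshoot: exp(−π·0.344/√(1−0.344²)) = 0.316, i.e. 31.6%.

%OS ≈ 31.6%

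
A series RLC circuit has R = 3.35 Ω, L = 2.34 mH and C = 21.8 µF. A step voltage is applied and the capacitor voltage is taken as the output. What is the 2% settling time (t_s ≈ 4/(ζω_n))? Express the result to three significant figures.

For a series RLC circuit (capacitor voltage as output), ω_n = 1/√(LC) = 1/√(2.34 mH · 21.8 µF) = 4430 rad/s.
ζ = (R/2)·√(C/L) = (3.35/2)·√(21.8 µF/2.34 mH) = 0.162.
t_s ≈ 4/(ζω_n) = 0.00559 s.

t_s ≈ 0.00559 s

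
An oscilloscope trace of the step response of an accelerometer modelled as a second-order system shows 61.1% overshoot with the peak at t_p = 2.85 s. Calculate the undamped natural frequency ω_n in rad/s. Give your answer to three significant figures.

From the overshoot, ζ = −ln(OS)/√(π²+ln²(OS)) = 0.155.
t_p = π/ω_d ⇒ ω_d = 1.10 rad/s; then ω_n = ω_d/√(1−ζ²) = 1.12 rad/s.

ω_n ≈ 1.12 rad/s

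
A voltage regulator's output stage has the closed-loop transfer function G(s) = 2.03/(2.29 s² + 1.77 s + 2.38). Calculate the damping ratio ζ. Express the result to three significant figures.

Dividing through by 2.29: denominator becomes s² + 0.7729 s + 1.039.
So ω_n = √1.039 = 1.02 rad/s and ζ = 0.7729/(2·1.02) = 0.379.

ζ ≈ 0.379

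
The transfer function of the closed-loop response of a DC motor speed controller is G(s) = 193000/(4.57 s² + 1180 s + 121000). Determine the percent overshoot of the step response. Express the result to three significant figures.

Dividing through by 4.57: denominator becomes s² + 258.2 s + 26480.
So ω_n = √26480 = 163 rad/s and ζ = 258.2/(2·163) = 0.793.
%OS = 100 e^{−πζ/√(1−ζ²)} with ζ = 0.793 gives 1.67%.

%OS ≈ 1.67%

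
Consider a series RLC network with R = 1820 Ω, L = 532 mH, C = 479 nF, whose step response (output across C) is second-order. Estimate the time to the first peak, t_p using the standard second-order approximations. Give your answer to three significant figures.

For a series RLC circuit (capacitor voltage as output), ω_n = 1/√(LC) = 1/√(532 mH · 479 nF) = 1980 rad/s.
ζ = (R/2)·√(C/L) = (1820/2)·√(479 nF/532 mH) = 0.863.
ω_d = 1980·√(1 − 0.863²) = 999 rad/s. t_p = π/ω_d = 0.00314 s.

t_p ≈ 0.00314 s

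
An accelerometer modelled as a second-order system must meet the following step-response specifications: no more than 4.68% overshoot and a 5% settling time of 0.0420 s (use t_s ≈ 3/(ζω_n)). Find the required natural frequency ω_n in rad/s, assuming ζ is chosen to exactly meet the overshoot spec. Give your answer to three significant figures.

Inverting the overshoot relation: ζ = |ln 0.0468|/√(π² + ln²0.0468) = 0.698.
Then ω_n = 3/(ζ t_s) = 3/(0.698 × 0.0420) = 102 rad/s.

ω_n ≈ 102 rad/s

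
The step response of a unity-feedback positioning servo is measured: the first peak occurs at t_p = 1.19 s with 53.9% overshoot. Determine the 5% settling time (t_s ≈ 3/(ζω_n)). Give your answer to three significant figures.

t_s ≈ 5.78 s

The overshoot fixes ζ = −ln(OS)/√(π²+ln²(OS)) = 0.193.
t_p = π/ω_d ⇒ ω_d = 2.64 rad/s; then ω_n = ω_d/√(1−ζ²) = 2.69 rad/s.
t_s ≈ 3/(ζω_n) = 3/(0.193·2.69) = 5.78 s.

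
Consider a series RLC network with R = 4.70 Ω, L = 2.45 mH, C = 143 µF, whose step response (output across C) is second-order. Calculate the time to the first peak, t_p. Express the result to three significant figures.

t_p ≈ 0.00226 s

For a series RLC circuit (capacitor voltage as output), ω_n = 1/√(LC) = 1/√(2.45 mH · 143 µF) = 1690 rad/s.
ζ = (R/2)·√(C/L) = (4.70/2)·√(143 µF/2.45 mH) = 0.568.
ω_d = 1690·√(1 − 0.568²) = 1390 rad/s. t_p = π/ω_d = 0.00226 s.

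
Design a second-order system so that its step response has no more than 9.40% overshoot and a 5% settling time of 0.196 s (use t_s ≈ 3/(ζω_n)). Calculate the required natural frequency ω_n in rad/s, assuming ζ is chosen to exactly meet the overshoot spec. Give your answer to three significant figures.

ζ = −ln(OS)/√(π² + (ln OS)²). With OS = 0.0940, ln OS = −2.364 and ζ = 2.364/3.932 = 0.601.
Then ω_n = 3/(ζ t_s) = 3/(0.601 × 0.196) = 25.5 rad/s.

ω_n ≈ 25.5 rad/s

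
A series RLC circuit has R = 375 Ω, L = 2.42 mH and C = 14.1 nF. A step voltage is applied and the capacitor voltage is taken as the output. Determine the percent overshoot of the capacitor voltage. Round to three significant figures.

%OS ≈ 20.3%

For a series RLC circuit (capacitor voltage as output), ω_n = 1/√(LC) = 1/√(2.42 mH · 14.1 nF) = 171000 rad/s.
ζ = (R/2)·√(C/L) = (375/2)·√(14.1 nF/2.42 mH) = 0.453.
%OS = 100 e^{−πζ/√(1−ζ²)} with ζ = 0.453 gives 20.3%.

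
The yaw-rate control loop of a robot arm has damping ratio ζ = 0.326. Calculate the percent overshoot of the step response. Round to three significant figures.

For an underdamped second-order system, %OS = 100·exp(−πζ/√(1−ζ²)).
πζ/√(1−ζ²) = π·0.326/√(1−0.106) = 1.083, so %OS = 100·e^(−1.083) = 33.8%.

%OS ≈ 33.8%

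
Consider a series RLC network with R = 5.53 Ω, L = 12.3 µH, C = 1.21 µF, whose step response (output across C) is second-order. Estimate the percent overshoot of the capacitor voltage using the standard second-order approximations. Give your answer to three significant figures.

%OS ≈ 0.420%

For a series RLC circuit (capacitor voltage as output), ω_n = 1/√(LC) = 1/√(12.3 µH · 1.21 µF) = 259000 rad/s.
ζ = (R/2)·√(C/L) = (5.53/2)·√(1.21 µF/12.3 µH) = 0.867.
%OS = 100 e^{−πζ/√(1−ζ²)} with ζ = 0.867 gives 0.420%.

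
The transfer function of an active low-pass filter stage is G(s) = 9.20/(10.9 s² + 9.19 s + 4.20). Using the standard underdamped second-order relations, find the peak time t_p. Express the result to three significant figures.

Dividing through by 10.9: denominator becomes s² + 0.8431 s + 0.3853.
So ω_n = √0.3853 = 0.621 rad/s and ζ = 0.8431/(2·0.621) = 0.679.
The damped frequency ω_d = ω_n√(1−ζ²) = 0.456 rad/s. t_p = π/ω_d = 6.89 s.

t_p ≈ 6.89 s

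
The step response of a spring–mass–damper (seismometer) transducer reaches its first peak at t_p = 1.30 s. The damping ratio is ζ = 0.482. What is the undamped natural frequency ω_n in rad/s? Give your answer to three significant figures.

ω_n ≈ 2.76 rad/s

Peak time t_p = π/ω_d, so ω_d = π/t_p = π/1.30 = 2.42 rad/s.
ω_n = ω_d/√(1−ζ²) = 2.42/√0.768 = 2.76 rad/s.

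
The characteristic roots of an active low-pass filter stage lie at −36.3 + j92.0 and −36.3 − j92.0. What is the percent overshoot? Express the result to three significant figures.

With σ = 36.3, ω_d = 92.0: ω_n = √(σ²+ω_d²) = 98.9 rad/s, ζ = σ/ω_n = 0.367.
%OS = 100·exp(−πζ/√(1−ζ²)) = 29.0%.

%OS ≈ 29.0%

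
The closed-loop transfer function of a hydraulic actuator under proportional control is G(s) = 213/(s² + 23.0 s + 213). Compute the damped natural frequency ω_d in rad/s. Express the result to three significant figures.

ω_d ≈ 8.99 rad/s

Comparing the denominator to s² + 2ζω_n s + ω_n²: ω_n = √213 = 14.6 rad/s, and 2ζω_n = 23.0 so ζ = 23.0/(2·14.6) = 0.788.
ω_d = 14.6·√(1 − 0.788²) = 8.99 rad/s.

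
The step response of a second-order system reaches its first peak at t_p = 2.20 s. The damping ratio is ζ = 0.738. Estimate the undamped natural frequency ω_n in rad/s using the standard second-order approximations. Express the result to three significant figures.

Peak time t_p = π/ω_d, so ω_d = π/t_p = π/2.20 = 1.43 rad/s.
ω_n = ω_d/√(1−ζ²) = 1.43/√0.455 = 2.12 rad/s.

ω_n ≈ 2.12 rad/s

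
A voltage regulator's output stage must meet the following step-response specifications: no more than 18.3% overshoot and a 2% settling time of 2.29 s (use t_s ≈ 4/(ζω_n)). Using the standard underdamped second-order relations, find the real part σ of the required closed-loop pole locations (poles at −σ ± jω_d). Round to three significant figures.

The settling-time spec alone fixes σ = ζω_n = 4/t_s = 4/2.29 = 1.75.
(Overshoot then fixes ζ = 0.476 and hence ω_d = σ·√(1−ζ²)/ζ = 3.23 rad/s.)

σ ≈ 1.75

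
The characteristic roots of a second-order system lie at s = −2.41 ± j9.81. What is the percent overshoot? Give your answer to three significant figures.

%OS ≈ 46.2%

|pole| = ω_n = √(2.41² + 9.81²) = 10.1 rad/s; ζ = cos θ = σ/ω_n = 0.239.
%OS = 100 e^{−πζ/√(1−ζ²)} with ζ = 0.239 gives 46.2%.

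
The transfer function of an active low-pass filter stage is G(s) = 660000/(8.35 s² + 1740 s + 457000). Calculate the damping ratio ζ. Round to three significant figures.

ζ ≈ 0.445

Dividing through by 8.35: denominator becomes s² + 208.4 s + 54730.
So ω_n = √54730 = 234 rad/s and ζ = 208.4/(2·234) = 0.445.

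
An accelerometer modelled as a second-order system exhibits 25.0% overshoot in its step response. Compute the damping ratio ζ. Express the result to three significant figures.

ζ ≈ 0.404

From %OS = 100·exp(−πζ/√(1−ζ²)), invert to get ζ = −ln(OS)/√(π² + ln²(OS)) with OS = 0.250.
−ln 0.250 = 1.386, so ζ = 1.386/√(π² + 1.922) = 0.404.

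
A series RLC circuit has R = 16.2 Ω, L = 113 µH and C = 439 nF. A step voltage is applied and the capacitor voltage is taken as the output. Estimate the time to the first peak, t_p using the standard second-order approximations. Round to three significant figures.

For a series RLC circuit (capacitor voltage as output), ω_n = 1/√(LC) = 1/√(113 µH · 439 nF) = 142000 rad/s.
ζ = (R/2)·√(C/L) = (16.2/2)·√(439 nF/113 µH) = 0.505.
ω_d = 142000·√(1 − 0.505²) = 123000 rad/s. t_p = π/ω_d = 0.0000256 s.

t_p ≈ 0.0000256 s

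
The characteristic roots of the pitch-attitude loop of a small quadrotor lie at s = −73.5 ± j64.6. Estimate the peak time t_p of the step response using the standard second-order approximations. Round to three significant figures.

t_p ≈ 0.0486 s

t_p = π/ω_d with ω_d = 64.6 (the imaginary part), so t_p = 0.0486 s.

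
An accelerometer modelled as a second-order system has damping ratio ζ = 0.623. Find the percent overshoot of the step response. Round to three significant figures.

%OS ≈ 8.19%

For an underdamped second-order system, %OS = 100·exp(−πζ/√(1−ζ²)).
πζ/√(1−ζ²) = π·0.623/√(1−0.388) = 2.502, so %OS = 100·e^(−2.502) = 8.19%.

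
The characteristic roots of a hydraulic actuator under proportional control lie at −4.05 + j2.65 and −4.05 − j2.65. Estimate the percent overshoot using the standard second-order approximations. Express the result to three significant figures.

%OS ≈ 0.822%

With σ = 4.05, ω_d = 2.65: ω_n = √(σ²+ω_d²) = 4.84 rad/s, ζ = σ/ω_n = 0.837.
%OS = 100 e^{−πζ/√(1−ζ²)} with ζ = 0.837 gives 0.822%.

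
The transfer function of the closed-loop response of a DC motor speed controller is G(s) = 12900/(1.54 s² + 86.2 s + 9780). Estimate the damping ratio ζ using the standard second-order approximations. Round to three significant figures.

ζ ≈ 0.351

Dividing through by 1.54: denominator becomes s² + 55.97 s + 6351.
So ω_n = √6351 = 79.7 rad/s and ζ = 55.97/(2·79.7) = 0.351.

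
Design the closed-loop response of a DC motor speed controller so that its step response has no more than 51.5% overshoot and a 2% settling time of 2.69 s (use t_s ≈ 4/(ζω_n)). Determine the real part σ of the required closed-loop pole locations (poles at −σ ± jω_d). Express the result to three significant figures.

σ ≈ 1.49

The settling-time spec alone fixes σ = ζω_n = 4/t_s = 4/2.69 = 1.49.
(Overshoot then fixes ζ = 0.207 and hence ω_d = σ·√(1−ζ²)/ζ = 7.04 rad/s.)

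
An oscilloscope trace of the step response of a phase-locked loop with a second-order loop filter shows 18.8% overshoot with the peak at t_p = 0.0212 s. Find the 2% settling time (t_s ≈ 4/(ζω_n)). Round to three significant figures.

t_s ≈ 0.0507 s

The overshoot fixes ζ = −ln(OS)/√(π²+ln²(OS)) = 0.470.
From t_p = π/ω_d, ω_d = π/0.0212 = 148 rad/s, so ω_n = ω_d/√(1−ζ²) = 168 rad/s.
t_s ≈ 4/(ζω_n) = 4/(0.470·168) = 0.0507 s.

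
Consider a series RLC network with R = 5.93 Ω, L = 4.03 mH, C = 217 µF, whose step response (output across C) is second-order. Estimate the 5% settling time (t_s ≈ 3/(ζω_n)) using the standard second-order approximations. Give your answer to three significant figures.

t_s ≈ 0.00408 s

For a series RLC circuit (capacitor voltage as output), ω_n = 1/√(LC) = 1/√(4.03 mH · 217 µF) = 1070 rad/s.
ζ = (R/2)·√(C/L) = (5.93/2)·√(217 µF/4.03 mH) = 0.688.
t_s ≈ 3/(ζω_n) = 0.00408 s.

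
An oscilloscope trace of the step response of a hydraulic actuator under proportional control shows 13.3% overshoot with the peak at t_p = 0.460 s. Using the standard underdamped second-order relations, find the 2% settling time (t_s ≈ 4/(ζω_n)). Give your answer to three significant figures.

From the overshoot, ζ = −ln(OS)/√(π²+ln²(OS)) = 0.540.
t_p = π/ω_d ⇒ ω_d = 6.83 rad/s; then ω_n = ω_d/√(1−ζ²) = 8.12 rad/s.
t_s ≈ 4/(ζω_n) = 4/(0.540·8.12) = 0.912 s.

t_s ≈ 0.912 s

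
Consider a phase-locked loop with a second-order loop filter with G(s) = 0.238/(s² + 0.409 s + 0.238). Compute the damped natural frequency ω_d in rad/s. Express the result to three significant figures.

ω_d ≈ 0.443 rad/s

Comparing the denominator to s² + 2ζω_n s + ω_n²: ω_n = √0.238 = 0.488 rad/s, and 2ζω_n = 0.409 so ζ = 0.409/(2·0.488) = 0.419.
The damped frequency ω_d = ω_n√(1−ζ²) = 0.443 rad/s.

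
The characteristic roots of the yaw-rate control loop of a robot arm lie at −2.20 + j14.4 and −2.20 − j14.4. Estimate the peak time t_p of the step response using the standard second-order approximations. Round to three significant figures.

t_p = π/ω_d with ω_d = 14.4 (the imaginary part), so t_p = 0.218 s.

t_p ≈ 0.218 s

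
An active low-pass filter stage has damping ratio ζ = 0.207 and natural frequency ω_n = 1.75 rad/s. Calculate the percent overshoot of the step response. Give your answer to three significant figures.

For an underdamped second-order system, %OS = 100·exp(−πζ/√(1−ζ²)).
πζ/√(1−ζ²) = π·0.207/√(1−0.0428) = 0.6647, so %OS = 100·e^(−0.6647) = 51.4%.

%OS ≈ 51.4%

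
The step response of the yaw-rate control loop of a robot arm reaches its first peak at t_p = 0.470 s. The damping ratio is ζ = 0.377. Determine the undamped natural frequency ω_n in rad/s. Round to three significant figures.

ω_n ≈ 7.22 rad/s

Peak time t_p = π/ω_d, so ω_d = π/t_p = π/0.470 = 6.68 rad/s.
ω_n = ω_d/√(1−ζ²) = 6.68/√0.858 = 7.22 rad/s.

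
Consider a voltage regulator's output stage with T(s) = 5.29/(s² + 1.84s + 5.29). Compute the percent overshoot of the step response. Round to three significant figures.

ω_n = √5.29 = 2.30 rad/s; ζ = 1.84/(2·2.30) = 0.400.
%OS = 100·exp(−πζ/√(1−ζ²)) = 25.4%.

%OS ≈ 25.4%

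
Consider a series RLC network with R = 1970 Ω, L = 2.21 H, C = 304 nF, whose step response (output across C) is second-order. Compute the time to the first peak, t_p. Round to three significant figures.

For a series RLC circuit (capacitor voltage as output), ω_n = 1/√(LC) = 1/√(2.21 H · 304 nF) = 1220 rad/s.
ζ = (R/2)·√(C/L) = (1970/2)·√(304 nF/2.21 H) = 0.365.
ω_d = ω_n√(1−ζ²) = 1140 rad/s. t_p = π/ω_d = 0.00277 s.

t_p ≈ 0.00277 s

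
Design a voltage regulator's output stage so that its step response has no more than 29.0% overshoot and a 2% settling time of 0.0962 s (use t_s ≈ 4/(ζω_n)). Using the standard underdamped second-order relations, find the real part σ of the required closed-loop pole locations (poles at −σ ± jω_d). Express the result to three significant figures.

σ ≈ 41.6

The settling-time spec alone fixes σ = ζω_n = 4/t_s = 4/0.0962 = 41.6.
(Overshoot then fixes ζ = 0.367 and hence ω_d = σ·√(1−ζ²)/ζ = 106 rad/s.)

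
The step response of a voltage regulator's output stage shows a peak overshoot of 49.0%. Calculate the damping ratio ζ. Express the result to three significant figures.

ζ ≈ 0.221

Inverting the overshoot relation: ζ = |ln 0.490|/√(π² + ln²0.490) = 0.221.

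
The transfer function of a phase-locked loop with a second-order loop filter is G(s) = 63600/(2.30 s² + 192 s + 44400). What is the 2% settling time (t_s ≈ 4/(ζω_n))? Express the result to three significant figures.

Dividing through by 2.30: denominator becomes s² + 83.48 s + 19300.
So ω_n = √19300 = 139 rad/s and ζ = 83.48/(2·139) = 0.300.
t_s ≈ 4/(ζω_n) = 0.0958 s.

t_s ≈ 0.0958 s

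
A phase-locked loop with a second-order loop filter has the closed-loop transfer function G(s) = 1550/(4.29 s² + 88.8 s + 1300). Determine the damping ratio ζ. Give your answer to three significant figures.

Dividing through by 4.29: denominator becomes s² + 20.70 s + 303.0.
So ω_n = √303.0 = 17.4 rad/s and ζ = 20.70/(2·17.4) = 0.595.

ζ ≈ 0.595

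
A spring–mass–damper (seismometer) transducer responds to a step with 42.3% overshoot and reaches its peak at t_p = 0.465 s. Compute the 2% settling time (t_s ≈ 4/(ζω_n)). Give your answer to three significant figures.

ζ from %OS: ζ = |ln 0.423|/√(π²+ln²0.423) = 0.264.
t_p = π/ω_d ⇒ ω_d = 6.76 rad/s; then ω_n = ω_d/√(1−ζ²) = 7.00 rad/s.
t_s ≈ 4/(ζω_n) = 4/(0.264·7.00) = 2.16 s.

t_s ≈ 2.16 s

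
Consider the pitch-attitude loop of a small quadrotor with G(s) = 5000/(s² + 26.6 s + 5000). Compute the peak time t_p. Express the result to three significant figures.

ω_n = √5000 = 70.7 rad/s; ζ = 26.6/(2·70.7) = 0.188.
ω_d = 70.7·√(1 − 0.188²) = 69.4 rad/s. Then t_p = π/ω_d = 0.0452 s.

t_p ≈ 0.0452 s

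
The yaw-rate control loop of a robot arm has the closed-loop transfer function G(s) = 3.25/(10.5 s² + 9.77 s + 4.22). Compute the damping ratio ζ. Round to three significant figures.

Dividing through by 10.5: denominator becomes s² + 0.9305 s + 0.4019.
So ω_n = √0.4019 = 0.634 rad/s and ζ = 0.9305/(2·0.634) = 0.734.

ζ ≈ 0.734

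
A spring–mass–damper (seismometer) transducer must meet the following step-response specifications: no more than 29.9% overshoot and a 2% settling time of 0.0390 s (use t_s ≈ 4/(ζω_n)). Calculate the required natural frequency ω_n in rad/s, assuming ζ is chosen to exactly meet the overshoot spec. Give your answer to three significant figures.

ω_n ≈ 286 rad/s

Inverting the overshoot relation: ζ = |ln 0.299|/√(π² + ln²0.299) = 0.359.
Then ω_n = 4/(ζ t_s) = 4/(0.359 × 0.0390) = 286 rad/s.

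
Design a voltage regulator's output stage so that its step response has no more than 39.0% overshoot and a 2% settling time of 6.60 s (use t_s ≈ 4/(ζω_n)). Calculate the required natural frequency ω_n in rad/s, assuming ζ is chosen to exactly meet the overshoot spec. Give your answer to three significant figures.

From %OS = 100·exp(−πζ/√(1−ζ²)), invert to get ζ = −ln(OS)/√(π² + ln²(OS)) with OS = 0.390.
−ln 0.390 = 0.9416, so ζ = 0.9416/√(π² + 0.8866) = 0.287.
Then ω_n = 4/(ζ t_s) = 4/(0.287 × 6.60) = 2.11 rad/s.

ω_n ≈ 2.11 rad/s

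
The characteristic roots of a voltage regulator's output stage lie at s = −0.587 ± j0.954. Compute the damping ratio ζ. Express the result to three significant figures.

|pole| = ω_n = √(0.587² + 0.954²) = 1.12 rad/s; ζ = cos θ = σ/ω_n = 0.524.

ζ ≈ 0.524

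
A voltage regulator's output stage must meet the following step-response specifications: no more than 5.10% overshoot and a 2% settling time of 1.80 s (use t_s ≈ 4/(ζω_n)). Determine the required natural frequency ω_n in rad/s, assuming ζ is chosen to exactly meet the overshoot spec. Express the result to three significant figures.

ω_n ≈ 3.23 rad/s

ζ = −ln(OS)/√(π² + (ln OS)²). With OS = 0.0510, ln OS = −2.976 and ζ = 2.976/4.327 = 0.688.
Then ω_n = 4/(ζ t_s) = 4/(0.688 × 1.80) = 3.23 rad/s.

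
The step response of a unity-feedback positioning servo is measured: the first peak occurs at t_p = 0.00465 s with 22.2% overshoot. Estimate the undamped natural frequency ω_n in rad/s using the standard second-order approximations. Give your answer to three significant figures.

ω_n ≈ 749 rad/s

ζ from %OS: ζ = |ln 0.222|/√(π²+ln²0.222) = 0.432.
From t_p = π/ω_d, ω_d = π/0.00465 = 676 rad/s, so ω_n = ω_d/√(1−ζ²) = 749 rad/s.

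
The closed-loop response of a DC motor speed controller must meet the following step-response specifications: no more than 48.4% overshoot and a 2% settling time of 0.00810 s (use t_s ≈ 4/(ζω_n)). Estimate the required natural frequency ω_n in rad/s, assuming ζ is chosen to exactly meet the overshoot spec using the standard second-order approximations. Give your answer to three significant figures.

ω_n ≈ 2190 rad/s

ζ = −ln(OS)/√(π² + (ln OS)²). With OS = 0.484, ln OS = −0.7257 and ζ = 0.7257/3.224 = 0.225.
Then ω_n = 4/(ζ t_s) = 4/(0.225 × 0.00810) = 2190 rad/s.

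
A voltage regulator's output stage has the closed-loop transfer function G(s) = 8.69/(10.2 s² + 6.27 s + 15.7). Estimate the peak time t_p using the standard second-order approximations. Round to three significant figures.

t_p ≈ 2.61 s

Dividing through by 10.2: denominator becomes s² + 0.6147 s + 1.539.
So ω_n = √1.539 = 1.24 rad/s and ζ = 0.6147/(2·1.24) = 0.248.
ω_d = 1.24·√(1 − 0.248²) = 1.20 rad/s. t_p = π/ω_d = 2.61 s.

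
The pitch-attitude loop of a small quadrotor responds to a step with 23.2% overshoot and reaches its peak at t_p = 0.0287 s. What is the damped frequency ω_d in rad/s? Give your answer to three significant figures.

ω_d ≈ 109 rad/s

t_p = π/ω_d, so ω_d = π/0.0287 = 109 rad/s.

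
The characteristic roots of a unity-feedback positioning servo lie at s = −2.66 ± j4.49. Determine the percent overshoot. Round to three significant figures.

%OS ≈ 15.5%

The poles are at −σ ± jω_d with σ = 2.66 and ω_d = 4.49, so ω_n = √(σ²+ω_d²) = 5.22 rad/s and ζ = σ/ω_n = 0.510.
%OS = 100·exp(−πζ/√(1−ζ²)) = 15.5%.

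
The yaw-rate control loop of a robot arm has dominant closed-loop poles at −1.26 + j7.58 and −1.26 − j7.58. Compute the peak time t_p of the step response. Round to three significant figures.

t_p ≈ 0.414 s

t_p = π/ω_d with ω_d = 7.58 (the imaginary part), so t_p = 0.414 s.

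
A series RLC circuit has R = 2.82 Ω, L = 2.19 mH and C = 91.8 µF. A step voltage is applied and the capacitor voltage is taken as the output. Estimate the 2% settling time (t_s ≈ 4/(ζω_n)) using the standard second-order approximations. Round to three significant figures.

For a series RLC circuit (capacitor voltage as output), ω_n = 1/√(LC) = 1/√(2.19 mH · 91.8 µF) = 2230 rad/s.
ζ = (R/2)·√(C/L) = (2.82/2)·√(91.8 µF/2.19 mH) = 0.289.
t_s ≈ 4/(ζω_n) = 0.00621 s.

t_s ≈ 0.00621 s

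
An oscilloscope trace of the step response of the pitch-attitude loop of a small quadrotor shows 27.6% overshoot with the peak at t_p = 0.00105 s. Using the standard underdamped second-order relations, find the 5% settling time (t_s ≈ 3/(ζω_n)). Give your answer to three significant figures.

From the overshoot, ζ = −ln(OS)/√(π²+ln²(OS)) = 0.379.
From t_p = π/ω_d, ω_d = π/0.00105 = 2990 rad/s, so ω_n = ω_d/√(1−ζ²) = 3230 rad/s.
t_s ≈ 3/(ζω_n) = 3/(0.379·3230) = 0.00245 s.

t_s ≈ 0.00245 s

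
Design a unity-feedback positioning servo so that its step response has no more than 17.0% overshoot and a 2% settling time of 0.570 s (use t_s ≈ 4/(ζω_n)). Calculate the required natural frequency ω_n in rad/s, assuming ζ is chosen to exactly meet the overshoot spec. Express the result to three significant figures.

ω_n ≈ 14.3 rad/s

From %OS = 100·exp(−πζ/√(1−ζ²)), invert to get ζ = −ln(OS)/√(π² + ln²(OS)) with OS = 0.170.
−ln 0.170 = 1.772, so ζ = 1.772/√(π² + 3.140) = 0.491.
From t_s ≈ 4/(ζω_n): ω_n = 4/(ζ·t_s) = 4/(0.491·0.570) = 14.3 rad/s.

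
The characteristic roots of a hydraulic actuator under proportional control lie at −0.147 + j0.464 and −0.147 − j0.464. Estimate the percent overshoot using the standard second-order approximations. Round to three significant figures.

The poles are at −σ ± jω_d with σ = 0.147 and ω_d = 0.464, so ω_n = √(σ²+ω_d²) = 0.487 rad/s and ζ = σ/ω_n = 0.302.
%OS = 100·exp(−πζ/√(1−ζ²)) = 37.0%.

%OS ≈ 37.0%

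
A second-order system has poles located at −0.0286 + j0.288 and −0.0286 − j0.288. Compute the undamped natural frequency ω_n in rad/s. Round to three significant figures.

The poles are at −σ ± jω_d with σ = 0.0286 and ω_d = 0.288, so ω_n = √(σ²+ω_d²) = 0.289 rad/s and ζ = σ/ω_n = 0.0988.

ω_n ≈ 0.289 rad/s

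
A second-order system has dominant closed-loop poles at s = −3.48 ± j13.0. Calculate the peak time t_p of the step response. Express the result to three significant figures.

t_p = π/ω_d with ω_d = 13.0 (the imaginary part), so t_p = 0.242 s.

t_p ≈ 0.242 s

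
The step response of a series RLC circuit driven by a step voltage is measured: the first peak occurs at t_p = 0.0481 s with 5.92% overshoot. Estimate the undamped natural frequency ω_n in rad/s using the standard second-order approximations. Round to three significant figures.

ω_n ≈ 87.9 rad/s

The overshoot fixes ζ = −ln(OS)/√(π²+ln²(OS)) = 0.669.
t_p = π/ω_d ⇒ ω_d = 65.3 rad/s; then ω_n = ω_d/√(1−ζ²) = 87.9 rad/s.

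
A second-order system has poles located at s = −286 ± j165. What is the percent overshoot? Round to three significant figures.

%OS ≈ 0.432%

The poles are at −σ ± jω_d with σ = 286 and ω_d = 165, so ω_n = √(σ²+ω_d²) = 330 rad/s and ζ = σ/ω_n = 0.866.
%OS = 100 e^{−πζ/√(1−ζ²)} with ζ = 0.866 gives 0.432%.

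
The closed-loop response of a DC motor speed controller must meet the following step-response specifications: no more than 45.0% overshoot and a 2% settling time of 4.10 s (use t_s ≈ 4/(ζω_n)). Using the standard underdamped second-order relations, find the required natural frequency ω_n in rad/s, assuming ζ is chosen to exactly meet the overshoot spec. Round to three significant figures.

ω_n ≈ 3.96 rad/s

Inverting the overshoot relation: ζ = |ln 0.450|/√(π² + ln²0.450) = 0.246.
From t_s ≈ 4/(ζω_n): ω_n = 4/(ζ·t_s) = 4/(0.246·4.10) = 3.96 rad/s.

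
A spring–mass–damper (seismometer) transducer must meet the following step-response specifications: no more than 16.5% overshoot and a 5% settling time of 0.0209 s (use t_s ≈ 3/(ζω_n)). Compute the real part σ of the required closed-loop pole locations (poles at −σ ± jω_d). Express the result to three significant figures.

The settling-time spec alone fixes σ = ζω_n = 3/t_s = 3/0.0209 = 144.
(Overshoot then fixes ζ = 0.498 and hence ω_d = σ·√(1−ζ²)/ζ = 250 rad/s.)

σ ≈ 144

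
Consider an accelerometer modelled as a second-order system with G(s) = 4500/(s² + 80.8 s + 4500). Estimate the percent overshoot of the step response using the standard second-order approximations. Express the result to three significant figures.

%OS ≈ 9.35%

Matching coefficients with s² + 2ζω_n s + ω_n² gives ω_n² = 4500 ⇒ ω_n = 67.1 rad/s, and ζ = 80.8/(2ω_n) = 0.602.
Overshoot: exp(−π·0.602/√(1−0.602²)) = 0.0935, i.e. 9.35%.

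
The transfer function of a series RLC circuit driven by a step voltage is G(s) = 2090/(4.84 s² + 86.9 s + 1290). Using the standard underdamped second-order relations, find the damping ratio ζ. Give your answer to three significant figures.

Dividing through by 4.84: denominator becomes s² + 17.95 s + 266.5.
So ω_n = √266.5 = 16.3 rad/s and ζ = 17.95/(2·16.3) = 0.550.

ζ ≈ 0.550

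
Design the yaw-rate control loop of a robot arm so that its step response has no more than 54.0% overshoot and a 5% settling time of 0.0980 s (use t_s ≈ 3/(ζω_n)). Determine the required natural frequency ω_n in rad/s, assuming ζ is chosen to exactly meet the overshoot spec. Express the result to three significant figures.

ω_n ≈ 159 rad/s

From %OS = 100·exp(−πζ/√(1−ζ²)), invert to get ζ = −ln(OS)/√(π² + ln²(OS)) with OS = 0.540.
−ln 0.540 = 0.6162, so ζ = 0.6162/√(π² + 0.3797) = 0.192.
From t_s ≈ 3/(ζω_n): ω_n = 3/(ζ·t_s) = 3/(0.192·0.0980) = 159 rad/s.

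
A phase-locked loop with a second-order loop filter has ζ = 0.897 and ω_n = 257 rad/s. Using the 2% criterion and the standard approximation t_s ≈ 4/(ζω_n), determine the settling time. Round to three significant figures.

t_s ≈ 4/(ζω_n) = 4/(0.897 × 257) = 0.0174 s.

t_s ≈ 0.0174 s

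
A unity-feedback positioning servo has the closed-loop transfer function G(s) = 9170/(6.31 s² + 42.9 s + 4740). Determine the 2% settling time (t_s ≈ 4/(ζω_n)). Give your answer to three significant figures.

Dividing through by 6.31: denominator becomes s² + 6.799 s + 751.2.
So ω_n = √751.2 = 27.4 rad/s and ζ = 6.799/(2·27.4) = 0.124.
t_s ≈ 4/(ζω_n) = 1.18 s.

t_s ≈ 1.18 s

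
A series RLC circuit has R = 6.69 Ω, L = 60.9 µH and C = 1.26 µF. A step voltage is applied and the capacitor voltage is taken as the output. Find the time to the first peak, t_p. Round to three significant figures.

For a series RLC circuit (capacitor voltage as output), ω_n = 1/√(LC) = 1/√(60.9 µH · 1.26 µF) = 114000 rad/s.
ζ = (R/2)·√(C/L) = (6.69/2)·√(1.26 µF/60.9 µH) = 0.481.
ω_d = ω_n√(1−ζ²) = 100000 rad/s. t_p = π/ω_d = 0.0000314 s.

t_p ≈ 0.0000314 s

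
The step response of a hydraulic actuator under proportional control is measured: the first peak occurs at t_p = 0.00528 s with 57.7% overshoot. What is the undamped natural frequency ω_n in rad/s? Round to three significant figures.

ω_n ≈ 604 rad/s

ζ from %OS: ζ = |ln 0.577|/√(π²+ln²0.577) = 0.172.
t_p = π/ω_d ⇒ ω_d = 595 rad/s; then ω_n = ω_d/√(1−ζ²) = 604 rad/s.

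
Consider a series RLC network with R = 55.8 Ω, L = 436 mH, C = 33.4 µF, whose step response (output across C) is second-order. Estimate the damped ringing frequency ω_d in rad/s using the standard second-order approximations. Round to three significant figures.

For a series RLC circuit (capacitor voltage as output), ω_n = 1/√(LC) = 1/√(436 mH · 33.4 µF) = 262 rad/s.
ζ = (R/2)·√(C/L) = (55.8/2)·√(33.4 µF/436 mH) = 0.244.
ω_d = 262·√(1 − 0.244²) = 254 rad/s.

ω_d ≈ 254 rad/s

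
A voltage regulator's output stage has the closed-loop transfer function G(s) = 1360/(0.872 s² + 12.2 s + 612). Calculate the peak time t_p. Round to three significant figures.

Dividing through by 0.872: denominator becomes s² + 13.99 s + 701.8.
So ω_n = √701.8 = 26.5 rad/s and ζ = 13.99/(2·26.5) = 0.264.
The damped frequency ω_d = ω_n√(1−ζ²) = 25.6 rad/s. t_p = π/ω_d = 0.123 s.

t_p ≈ 0.123 s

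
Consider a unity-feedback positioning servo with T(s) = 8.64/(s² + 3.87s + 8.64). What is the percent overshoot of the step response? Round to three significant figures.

%OS ≈ 6.41%

ω_n = √8.64 = 2.94 rad/s; ζ = 3.87/(2·2.94) = 0.658.
Overshoot: exp(−π·0.658/√(1−0.658²)) = 0.0641, i.e. 6.41%.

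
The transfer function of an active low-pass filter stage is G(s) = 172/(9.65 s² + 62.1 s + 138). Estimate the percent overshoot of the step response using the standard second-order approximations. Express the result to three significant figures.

%OS ≈ 0.617%

Dividing through by 9.65: denominator becomes s² + 6.435 s + 14.30.
So ω_n = √14.30 = 3.78 rad/s and ζ = 6.435/(2·3.78) = 0.851.
Overshoot: exp(−π·0.851/√(1−0.851²)) = 0.00617, i.e. 0.617%.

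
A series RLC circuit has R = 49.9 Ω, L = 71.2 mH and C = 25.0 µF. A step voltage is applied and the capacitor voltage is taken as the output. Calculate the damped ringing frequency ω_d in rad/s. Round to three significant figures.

For a series RLC circuit (capacitor voltage as output), ω_n = 1/√(LC) = 1/√(71.2 mH · 25.0 µF) = 750 rad/s.
ζ = (R/2)·√(C/L) = (49.9/2)·√(25.0 µF/71.2 mH) = 0.468.
ω_d = ω_n√(1−ζ²) = 663 rad/s.

ω_d ≈ 663 rad/s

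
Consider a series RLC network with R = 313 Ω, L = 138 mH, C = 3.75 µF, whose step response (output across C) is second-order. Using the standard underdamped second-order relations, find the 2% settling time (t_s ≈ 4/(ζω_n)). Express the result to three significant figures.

t_s ≈ 0.00353 s

For a series RLC circuit (capacitor voltage as output), ω_n = 1/√(LC) = 1/√(138 mH · 3.75 µF) = 1390 rad/s.
ζ = (R/2)·√(C/L) = (313/2)·√(3.75 µF/138 mH) = 0.816.
t_s ≈ 4/(ζω_n) = 0.00353 s.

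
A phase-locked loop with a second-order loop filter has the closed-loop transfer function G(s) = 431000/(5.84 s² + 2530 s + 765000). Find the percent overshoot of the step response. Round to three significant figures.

Dividing through by 5.84: denominator becomes s² + 433.2 s + 131000.
So ω_n = √131000 = 362 rad/s and ζ = 433.2/(2·362) = 0.598.
%OS = 100 e^{−πζ/√(1−ζ²)} with ζ = 0.598 gives 9.57%.

%OS ≈ 9.57%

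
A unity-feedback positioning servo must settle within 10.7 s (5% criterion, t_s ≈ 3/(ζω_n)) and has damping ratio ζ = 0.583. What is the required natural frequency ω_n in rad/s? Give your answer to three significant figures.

Rearranging t_s ≈ 3/(ζω_n) gives ω_n = 3/(ζ·t_s) = 3/(0.583 × 10.7) = 0.481 rad/s.

ω_n ≈ 0.481 rad/s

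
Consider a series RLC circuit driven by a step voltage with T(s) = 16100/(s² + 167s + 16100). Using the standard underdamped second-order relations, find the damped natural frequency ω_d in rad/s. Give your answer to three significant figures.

ω_d ≈ 95.5 rad/s

Comparing the denominator to s² + 2ζω_n s + ω_n²: ω_n = √16100 = 127 rad/s, and 2ζω_n = 167 so ζ = 167/(2·127) = 0.658.
ω_d = ω_n√(1−ζ²) = 95.5 rad/s.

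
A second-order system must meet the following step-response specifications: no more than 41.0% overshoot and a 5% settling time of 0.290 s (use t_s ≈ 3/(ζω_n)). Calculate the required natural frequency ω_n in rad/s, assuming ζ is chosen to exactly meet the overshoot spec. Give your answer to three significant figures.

ω_n ≈ 37.9 rad/s

From %OS = 100·exp(−πζ/√(1−ζ²)), invert to get ζ = −ln(OS)/√(π² + ln²(OS)) with OS = 0.410.
−ln 0.410 = 0.8916, so ζ = 0.8916/√(π² + 0.7949) = 0.273.
From t_s ≈ 3/(ζω_n): ω_n = 3/(ζ·t_s) = 3/(0.273·0.290) = 37.9 rad/s.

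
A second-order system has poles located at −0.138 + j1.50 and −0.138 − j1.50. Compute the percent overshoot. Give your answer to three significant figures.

The poles are at −σ ± jω_d with σ = 0.138 and ω_d = 1.50, so ω_n = √(σ²+ω_d²) = 1.51 rad/s and ζ = σ/ω_n = 0.0916.
Overshoot: exp(−π·0.0916/√(1−0.0916²)) = 0.749, i.e. 74.9%.

%OS ≈ 74.9%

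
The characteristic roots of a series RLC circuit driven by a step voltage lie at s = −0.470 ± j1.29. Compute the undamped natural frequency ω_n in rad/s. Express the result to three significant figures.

With σ = 0.470, ω_d = 1.29: ω_n = √(σ²+ω_d²) = 1.37 rad/s, ζ = σ/ω_n = 0.342.

ω_n ≈ 1.37 rad/s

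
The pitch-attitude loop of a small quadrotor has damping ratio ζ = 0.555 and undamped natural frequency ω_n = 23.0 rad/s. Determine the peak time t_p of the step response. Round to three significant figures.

t_p ≈ 0.164 s

The damped frequency is ω_d = ω_n√(1−ζ²) = 23.0·√(1−0.308) = 19.1 rad/s.
Peak time t_p = π/ω_d = π/19.1 = 0.164 s.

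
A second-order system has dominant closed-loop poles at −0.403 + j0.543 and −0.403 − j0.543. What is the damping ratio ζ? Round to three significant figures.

With σ = 0.403, ω_d = 0.543: ω_n = √(σ²+ω_d²) = 0.676 rad/s, ζ = σ/ω_n = 0.596.

ζ ≈ 0.596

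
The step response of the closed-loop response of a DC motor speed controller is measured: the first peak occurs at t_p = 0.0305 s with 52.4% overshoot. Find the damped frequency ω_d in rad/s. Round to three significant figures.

ω_d ≈ 103 rad/s

t_p = π/ω_d, so ω_d = π/0.0305 = 103 rad/s.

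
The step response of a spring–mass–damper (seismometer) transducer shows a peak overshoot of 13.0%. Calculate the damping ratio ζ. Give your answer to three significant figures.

ζ ≈ 0.545

From %OS = 100·exp(−πζ/√(1−ζ²)), invert to get ζ = −ln(OS)/√(π² + ln²(OS)) with OS = 0.130.
−ln 0.130 = 2.040, so ζ = 2.040/√(π² + 4.163) = 0.545.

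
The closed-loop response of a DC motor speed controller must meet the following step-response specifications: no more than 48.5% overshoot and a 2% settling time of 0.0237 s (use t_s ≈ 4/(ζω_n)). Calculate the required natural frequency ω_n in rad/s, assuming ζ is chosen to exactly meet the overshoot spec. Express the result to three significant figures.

ω_n ≈ 752 rad/s

Inverting the overshoot relation: ζ = |ln 0.485|/√(π² + ln²0.485) = 0.224.
From t_s ≈ 4/(ζω_n): ω_n = 4/(ζ·t_s) = 4/(0.224·0.0237) = 752 rad/s.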